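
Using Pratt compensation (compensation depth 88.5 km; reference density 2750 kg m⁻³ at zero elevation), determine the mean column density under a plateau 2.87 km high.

2660 kg m⁻³

Pratt balance: ρ_ref D = ρ (D + h).
ρ = ρ_ref D/(D + h) = 2750 × 88.5 km/(88.5 km + 2.87 km) = 2660 kg m⁻³.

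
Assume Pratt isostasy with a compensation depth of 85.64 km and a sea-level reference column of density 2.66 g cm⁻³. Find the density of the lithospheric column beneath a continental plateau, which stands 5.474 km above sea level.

2.5 g cm⁻³

Pratt balance: ρ_ref D = ρ (D + h).
ρ = ρ_ref D/(D + h) = 2.66 × 85.64 km/(85.64 km + 5.474 km) = 2.5 g cm⁻³.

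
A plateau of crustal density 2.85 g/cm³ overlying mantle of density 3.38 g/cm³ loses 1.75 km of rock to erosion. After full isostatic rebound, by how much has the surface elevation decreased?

Rebound u = e ρ_c/ρ_m = 1.75 km × 2.85/3.38 = 1.476 km.
Net surface drop = e − u = 1.75 km − 1.476 km = e (ρ_m − ρ_c)/ρ_m = 0.274 km.

0.274 km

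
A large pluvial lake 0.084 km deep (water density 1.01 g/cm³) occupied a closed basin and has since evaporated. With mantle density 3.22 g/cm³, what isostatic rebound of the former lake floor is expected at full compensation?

0.0263 km

u = d ρ_w/ρ_m = 0.084 km × 1.01/3.22 = 0.0263 km.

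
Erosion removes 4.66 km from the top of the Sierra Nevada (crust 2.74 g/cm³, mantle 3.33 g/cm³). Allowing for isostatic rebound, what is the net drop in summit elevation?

0.826 km

Rebound u = e ρ_c/ρ_m = 4.66 km × 2.74/3.33 = 3.834 km.
Net surface drop = e − u = 4.66 km − 3.834 km = e (ρ_m − ρ_c)/ρ_m = 0.826 km.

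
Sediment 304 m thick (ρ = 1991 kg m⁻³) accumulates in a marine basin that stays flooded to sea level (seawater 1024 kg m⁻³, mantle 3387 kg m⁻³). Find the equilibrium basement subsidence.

Submarine loading: the sediment displaces seawater, and the subsidence is in turn flooded, so s (ρ_m − ρ_w) = t (ρ_sed − ρ_w).
s = 304 m × (1991 − 1024) / (3387 − 1024) = 124 m.

124 m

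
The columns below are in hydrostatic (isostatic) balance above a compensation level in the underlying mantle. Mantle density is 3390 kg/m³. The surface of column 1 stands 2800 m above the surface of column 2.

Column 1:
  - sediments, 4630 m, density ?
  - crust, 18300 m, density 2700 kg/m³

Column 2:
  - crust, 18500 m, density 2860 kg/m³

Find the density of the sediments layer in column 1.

Take the compensation level at the base of the deeper column (depth z_c below the surface of column 1) and equate Σ ρ_i t_i down to z_c; mantle fills any gap and the z_c terms cancel.
Column 1: 4630×ρ + 18300×2700 + (z_c − 22930)×3390
Column 2: 2800×0 + 18500×2860 + (z_c − 2800 − 18500)×3390
The z_c×3390 term appears on both sides and cancels. Collect the known terms of each column as K = Σ(ρt)_known − 3390 × (depth of known layers): K_1 = 49410000 − 3390×22930 = −28322700; K_2 = 52910000 − 3390×(2800 + 18500) = −19297000.
Balance: K_1 + 4630×ρ = K_2, so ρ = (K_2 − K_1)/4630 = 9025700/4630 = 1950 kg/m³.

1950 kg/m³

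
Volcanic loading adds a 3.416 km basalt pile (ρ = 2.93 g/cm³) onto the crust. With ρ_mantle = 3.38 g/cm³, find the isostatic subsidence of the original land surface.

2.96 km

Subaerial loading: s = t ρ_load / ρ_m.
s = 3.416 km × 2.93/3.38 = 2.96 km.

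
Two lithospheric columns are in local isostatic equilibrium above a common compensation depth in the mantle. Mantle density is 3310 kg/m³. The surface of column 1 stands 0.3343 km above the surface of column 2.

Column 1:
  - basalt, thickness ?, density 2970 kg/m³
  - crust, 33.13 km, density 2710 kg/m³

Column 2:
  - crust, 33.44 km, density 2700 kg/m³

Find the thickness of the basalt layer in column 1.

4.79 km

Take the compensation level at the base of the deeper column (depth z_c below the surface of column 1) and equate Σ ρ_i t_i down to z_c; mantle fills any gap and the z_c terms cancel.
Column 1: x×2970 + 33.13×2710 + (z_c − 33.13 − x)×3310
Column 2: 0.3343×0 + 33.44×2700 + (z_c − 0.3343 − 33.44)×3310
The z_c×3310 term appears on both sides and cancels. Collect the known terms of each column as K = Σ(ρt)_known − 3310 × (depth of known layers): K_1 = 89782.3 − 3310×33.13 = −19878; K_2 = 90288 − 3310×(0.3343 + 33.44) = −21504.933.
Balance: K_1 − x×(3310 − 2970) = K_2, so x = (K_1 − K_2)/(3310 − 2970) = 1626.93/340 = 4.79 km.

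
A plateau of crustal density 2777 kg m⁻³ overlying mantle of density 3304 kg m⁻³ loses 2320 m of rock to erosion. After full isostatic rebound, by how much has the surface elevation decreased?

Rebound u = e ρ_c/ρ_m = 2320 m × 2777/3304 = 1950 m.
Net surface drop = e − u = 2320 m − 1950 m = e (ρ_m − ρ_c)/ρ_m = 370 m.

370 m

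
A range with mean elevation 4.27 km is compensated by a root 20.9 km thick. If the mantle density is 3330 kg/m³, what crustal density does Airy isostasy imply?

ρ_c h = (ρ_m − ρ_c) r → ρ_c (h + r) = ρ_m r → ρ_c = ρ_m r / (h + r).
ρ_c = 3330 × 20.9 km / (4.27 km + 20.9 km) = 2770 kg/m³.

2770 kg/m³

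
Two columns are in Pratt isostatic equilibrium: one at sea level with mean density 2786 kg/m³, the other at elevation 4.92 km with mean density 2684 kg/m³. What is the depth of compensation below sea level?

129 km

ρ_ref D = ρ (D + h) → D (ρ_ref − ρ) = ρ h.
D = ρ h/(ρ_ref − ρ) = 2684 × 4.92 km/(2786 − 2684) = 129 km.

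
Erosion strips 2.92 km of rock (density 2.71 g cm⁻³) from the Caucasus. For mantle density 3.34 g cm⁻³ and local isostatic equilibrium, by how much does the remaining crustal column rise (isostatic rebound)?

Unloading: uplift u = e ρ_c/ρ_m = 2.92 km × 2.71/3.34 = 2.37 km.

2.37 km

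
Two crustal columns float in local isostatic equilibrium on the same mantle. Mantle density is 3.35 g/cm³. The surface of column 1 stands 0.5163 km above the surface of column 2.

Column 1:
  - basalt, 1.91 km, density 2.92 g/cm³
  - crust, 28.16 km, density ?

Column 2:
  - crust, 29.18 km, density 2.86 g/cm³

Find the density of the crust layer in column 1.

2.81 g/cm³

Take the compensation level at the base of the deeper column (depth z_c below the surface of column 1) and equate Σ ρ_i t_i down to z_c; mantle fills any gap and the z_c terms cancel.
Column 1: 1.91×2.92 + 28.16×ρ + (z_c − 30.07)×3.35
Column 2: 0.5163×0 + 29.18×2.86 + (z_c − 0.5163 − 29.18)×3.35
The z_c×3.35 term appears on both sides and cancels. Collect the known terms of each column as K = Σ(ρt)_known − 3.35 × (depth of known layers): K_1 = 5.5772 − 3.35×30.07 = −95.1573; K_2 = 83.4548 − 3.35×(0.5163 + 29.18) = −16.027805.
Balance: K_1 + 28.16×ρ = K_2, so ρ = (K_2 − K_1)/28.16 = 79.1295/28.16 = 2.81 g/cm³.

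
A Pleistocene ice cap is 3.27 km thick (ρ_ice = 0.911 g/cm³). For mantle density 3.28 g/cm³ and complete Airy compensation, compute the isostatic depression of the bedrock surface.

By Archimedes' principle applied to the lithosphere: the ice load ρ_ice t is balanced by mantle displaced below, ρ_m s.
s = t ρ_ice / ρ_m = 3.27 km × 0.911/3.28 = 0.908 km.

0.908 km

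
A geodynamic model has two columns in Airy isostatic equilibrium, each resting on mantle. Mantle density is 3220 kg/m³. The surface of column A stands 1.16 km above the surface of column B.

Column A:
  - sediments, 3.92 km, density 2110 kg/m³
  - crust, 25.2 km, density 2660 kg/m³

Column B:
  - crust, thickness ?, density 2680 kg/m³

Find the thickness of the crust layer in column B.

27.3 km

Take the compensation level at the base of the deeper column (depth z_c below the surface of column A) and equate Σ ρ_i t_i down to z_c; mantle fills any gap and the z_c terms cancel.
Column A: 3.92×2110 + 25.2×2660 + (z_c − 29.12)×3220
Column B: 1.16×0 + x×2680 + (z_c − 1.16 − 0 − x)×3220
The z_c×3220 term appears on both sides and cancels. Collect the known terms of each column as K = Σ(ρt)_known − 3220 × (depth of known layers): K_A = 75303.2 − 3220×29.12 = −18463.2; K_B = 0 − 3220×(1.16 + 0) = −3735.2.
Balance: K_A = K_B − x×(3220 − 2680), so x = (K_B − K_A)/(3220 − 2680) = 14728/540 = 27.3 km.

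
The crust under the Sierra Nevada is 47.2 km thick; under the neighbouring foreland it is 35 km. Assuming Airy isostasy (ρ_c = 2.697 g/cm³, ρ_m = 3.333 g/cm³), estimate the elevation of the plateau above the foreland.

2.33 km

Excess crust Δ = 47.2 km − 35 km = 12.2 km, split between elevation h and root r with h + r = Δ.
Airy balance ρ_c h = (ρ_m − ρ_c) r gives r = h ρ_c/(ρ_m − ρ_c), so h (1 + ρ_c/(ρ_m − ρ_c)) = Δ, i.e. h = Δ (ρ_m − ρ_c)/ρ_m.
h = 12.2 km × 0.636/3.333 = 2.33 km.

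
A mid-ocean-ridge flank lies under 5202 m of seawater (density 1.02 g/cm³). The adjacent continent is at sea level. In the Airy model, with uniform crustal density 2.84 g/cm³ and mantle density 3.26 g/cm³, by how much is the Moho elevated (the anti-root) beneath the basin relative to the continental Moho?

By Archimedes' principle applied to the lithosphere: replacing crust with seawater at the top is compensated by replacing crust with mantle at the base: d (ρ_c − ρ_w) = a (ρ_m − ρ_c).
a = d (ρ_c − ρ_w)/(ρ_m − ρ_c) = 5202 m × 1.82/0.42 = 22500 m.

22500 m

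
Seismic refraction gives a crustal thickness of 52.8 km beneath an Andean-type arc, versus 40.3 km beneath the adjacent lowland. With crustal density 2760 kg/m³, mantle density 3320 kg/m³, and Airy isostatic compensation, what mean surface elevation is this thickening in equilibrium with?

2.11 km

Excess crust Δ = 52.8 km − 40.3 km = 12.5 km, split between elevation h and root r with h + r = Δ.
Airy balance ρ_c h = (ρ_m − ρ_c) r gives r = h ρ_c/(ρ_m − ρ_c), so h (1 + ρ_c/(ρ_m − ρ_c)) = Δ, i.e. h = Δ (ρ_m − ρ_c)/ρ_m.
h = 12.5 km × 560/3320 = 2.11 km.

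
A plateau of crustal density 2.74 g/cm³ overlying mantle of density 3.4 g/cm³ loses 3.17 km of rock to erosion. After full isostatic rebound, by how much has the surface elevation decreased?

0.615 km

Rebound u = e ρ_c/ρ_m = 3.17 km × 2.74/3.4 = 2.555 km.
Net surface drop = e − u = 3.17 km − 2.555 km = e (ρ_m − ρ_c)/ρ_m = 0.615 km.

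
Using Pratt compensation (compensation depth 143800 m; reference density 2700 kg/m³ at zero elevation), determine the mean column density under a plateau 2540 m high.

Pratt balance: ρ_ref D = ρ (D + h).
ρ = ρ_ref D/(D + h) = 2700 × 143800 m/(143800 m + 2540 m) = 2650 kg/m³.

2650 kg/m³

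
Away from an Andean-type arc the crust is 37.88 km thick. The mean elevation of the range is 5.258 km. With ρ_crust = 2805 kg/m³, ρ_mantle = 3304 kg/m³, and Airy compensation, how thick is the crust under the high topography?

72.7 km

Root depth r = h ρ_c / (ρ_m − ρ_c) = 5.258 km × 2805 / 499 = 29.56 km.
Total thickness = T + h + r = 37.88 km + 5.258 km + 29.56 km = 72.7 km.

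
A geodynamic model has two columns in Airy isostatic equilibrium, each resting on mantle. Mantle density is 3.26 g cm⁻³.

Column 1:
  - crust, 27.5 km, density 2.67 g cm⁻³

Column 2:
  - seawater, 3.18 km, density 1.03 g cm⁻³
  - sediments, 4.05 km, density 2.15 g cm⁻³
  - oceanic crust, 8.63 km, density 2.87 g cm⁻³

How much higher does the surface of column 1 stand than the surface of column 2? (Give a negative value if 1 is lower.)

For any compensation level in the mantle, the mantle terms cancel and isostasy reduces to e = (Σt_1 − Σt_2) − (Σ(ρt)_1 − Σ(ρt)_2) / ρ_m.
Σt_1 = 27.5 km; Σt_2 = 15.86 km; Σ(ρt)_1 = 73.425; Σ(ρt)_2 = 36.751 (in km·g cm⁻³).
e = (27.5 − 15.86) − (73.425 − 36.751) / 3.26 = 0.39 km.

0.39 km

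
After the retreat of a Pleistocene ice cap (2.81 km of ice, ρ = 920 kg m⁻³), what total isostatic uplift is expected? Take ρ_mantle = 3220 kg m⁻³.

Removing the load lets mantle flow back in; uplift u satisfies ρ_ice t = ρ_m u.
u = t ρ_ice/ρ_m = 2.81 km × 920/3220 = 0.803 km.

0.803 km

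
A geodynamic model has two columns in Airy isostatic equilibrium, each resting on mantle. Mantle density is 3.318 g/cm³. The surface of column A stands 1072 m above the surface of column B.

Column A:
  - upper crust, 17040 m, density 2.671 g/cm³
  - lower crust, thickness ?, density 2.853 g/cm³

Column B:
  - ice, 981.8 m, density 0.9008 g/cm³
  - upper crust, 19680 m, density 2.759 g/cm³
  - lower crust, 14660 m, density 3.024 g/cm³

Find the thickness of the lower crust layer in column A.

22000 m

Take the compensation level at the base of the deeper column (depth z_c below the surface of column A) and equate Σ ρ_i t_i down to z_c; mantle fills any gap and the z_c terms cancel.
Column A: 17040×2.671 + x×2.853 + (z_c − 17040 − x)×3.318
Column B: 1072×0 + 981.8×0.9008 + 19680×2.759 + 14660×3.024 + (z_c − 1072 − 35321.8)×3.318
The z_c×3.318 term appears on both sides and cancels. Collect the known terms of each column as K = Σ(ρt)_known − 3.318 × (depth of known layers): K_A = 45513.84 − 3.318×17040 = −11024.88; K_B = 99513.3654 − 3.318×(1072 + 35321.8) = −21241.263.
Balance: K_A − x×(3.318 − 2.853) = K_B, so x = (K_A − K_B)/(3.318 − 2.853) = 10216.4/0.465 = 22000 m.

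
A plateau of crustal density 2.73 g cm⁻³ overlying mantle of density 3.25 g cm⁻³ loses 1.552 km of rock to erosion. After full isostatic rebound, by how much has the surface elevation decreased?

0.248 km

Rebound u = e ρ_c/ρ_m = 1.552 km × 2.73/3.25 = 1.304 km.
Net surface drop = e − u = 1.552 km − 1.304 km = e (ρ_m − ρ_c)/ρ_m = 0.248 km.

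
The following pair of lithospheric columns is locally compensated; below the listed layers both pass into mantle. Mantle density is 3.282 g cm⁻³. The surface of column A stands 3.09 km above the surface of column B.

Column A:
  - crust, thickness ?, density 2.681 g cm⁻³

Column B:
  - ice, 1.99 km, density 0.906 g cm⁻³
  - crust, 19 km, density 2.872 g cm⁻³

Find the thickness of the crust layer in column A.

Take the compensation level at the base of the deeper column (depth z_c below the surface of column A) and equate Σ ρ_i t_i down to z_c; mantle fills any gap and the z_c terms cancel.
Column A: x×2.681 + (z_c − 0 − x)×3.282
Column B: 3.09×0 + 1.99×0.906 + 19×2.872 + (z_c − 3.09 − 20.99)×3.282
The z_c×3.282 term appears on both sides and cancels. Collect the known terms of each column as K = Σ(ρt)_known − 3.282 × (depth of known layers): K_A = 0 − 3.282×0 = 0; K_B = 56.37094 − 3.282×(3.09 + 20.99) = −22.65962.
Balance: K_A − x×(3.282 − 2.681) = K_B, so x = (K_A − K_B)/(3.282 − 2.681) = 22.6596/0.601 = 37.7 km.

37.7 km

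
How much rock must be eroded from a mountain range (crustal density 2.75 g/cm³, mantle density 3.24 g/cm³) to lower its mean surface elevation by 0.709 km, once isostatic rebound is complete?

Net drop Δ = e − u = e − e ρ_c/ρ_m = e (ρ_m − ρ_c)/ρ_m.
e = Δ ρ_m/(ρ_m − ρ_c) = 0.709 km × 3.24/0.49 = 4.69 km.

4.69 km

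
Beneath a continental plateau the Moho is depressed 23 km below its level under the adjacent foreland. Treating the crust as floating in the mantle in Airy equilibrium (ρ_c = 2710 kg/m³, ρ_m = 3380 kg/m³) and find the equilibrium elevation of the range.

5.69 km

For local isostatic compensation: ρ_c h = (ρ_m − ρ_c) r.
h = r (ρ_m − ρ_c) / ρ_c = 23 km × (3380 − 2710) / 2710 = 5.69 km.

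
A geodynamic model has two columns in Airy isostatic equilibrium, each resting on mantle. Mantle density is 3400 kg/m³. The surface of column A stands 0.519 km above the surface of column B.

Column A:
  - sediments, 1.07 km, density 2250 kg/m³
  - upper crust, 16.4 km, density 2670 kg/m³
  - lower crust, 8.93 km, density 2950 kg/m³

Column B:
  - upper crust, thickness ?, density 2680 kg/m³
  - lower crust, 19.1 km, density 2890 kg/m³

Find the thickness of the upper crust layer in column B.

Take the compensation level at the base of the deeper column (depth z_c below the surface of column A) and equate Σ ρ_i t_i down to z_c; mantle fills any gap and the z_c terms cancel.
Column A: 1.07×2250 + 16.4×2670 + 8.93×2950 + (z_c − 26.4)×3400
Column B: 0.519×0 + x×2680 + 19.1×2890 + (z_c − 0.519 − 19.1 − x)×3400
The z_c×3400 term appears on both sides and cancels. Collect the known terms of each column as K = Σ(ρt)_known − 3400 × (depth of known layers): K_A = 72539 − 3400×26.4 = −17221; K_B = 55199 − 3400×(0.519 + 19.1) = −11505.6.
Balance: K_A = K_B − x×(3400 − 2680), so x = (K_B − K_A)/(3400 − 2680) = 5715.4/720 = 7.94 km.

7.94 km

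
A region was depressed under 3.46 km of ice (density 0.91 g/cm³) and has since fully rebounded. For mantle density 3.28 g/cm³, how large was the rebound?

Removing the load lets mantle flow back in; uplift u satisfies ρ_ice t = ρ_m u.
u = t ρ_ice/ρ_m = 3.46 km × 0.91/3.28 = 0.96 km.

0.96 km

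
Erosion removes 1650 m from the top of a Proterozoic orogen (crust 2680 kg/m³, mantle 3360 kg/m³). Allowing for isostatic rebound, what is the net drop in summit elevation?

Rebound u = e ρ_c/ρ_m = 1650 m × 2680/3360 = 1316 m.
Net surface drop = e − u = 1650 m − 1316 m = e (ρ_m − ρ_c)/ρ_m = 334 m.

334 m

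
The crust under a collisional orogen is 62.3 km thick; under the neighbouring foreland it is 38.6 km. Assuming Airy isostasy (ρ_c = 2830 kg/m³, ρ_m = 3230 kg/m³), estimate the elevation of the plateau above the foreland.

Excess crust Δ = 62.3 km − 38.6 km = 23.7 km, split between elevation h and root r with h + r = Δ.
Airy balance ρ_c h = (ρ_m − ρ_c) r gives r = h ρ_c/(ρ_m − ρ_c), so h (1 + ρ_c/(ρ_m − ρ_c)) = Δ, i.e. h = Δ (ρ_m − ρ_c)/ρ_m.
h = 23.7 km × 400/3230 = 2.93 km.

2.93 km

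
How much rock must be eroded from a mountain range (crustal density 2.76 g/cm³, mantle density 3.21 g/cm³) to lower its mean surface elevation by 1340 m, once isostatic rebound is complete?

9560 m

Net drop Δ = e − u = e − e ρ_c/ρ_m = e (ρ_m − ρ_c)/ρ_m.
e = Δ ρ_m/(ρ_m − ρ_c) = 1340 m × 3.21/0.45 = 9560 m.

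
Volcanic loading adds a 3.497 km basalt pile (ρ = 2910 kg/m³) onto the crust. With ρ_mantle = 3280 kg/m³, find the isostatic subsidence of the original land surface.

3.1 km

Subaerial loading: s = t ρ_load / ρ_m.
s = 3.497 km × 2910/3280 = 3.1 km.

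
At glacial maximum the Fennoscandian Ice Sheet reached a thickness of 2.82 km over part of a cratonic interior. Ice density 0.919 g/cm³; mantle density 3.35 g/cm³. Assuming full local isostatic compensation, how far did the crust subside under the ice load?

0.774 km

Equating mass per unit area of the two columns: the ice load ρ_ice t is balanced by mantle displaced below, ρ_m s.
s = t ρ_ice / ρ_m = 2.82 km × 0.919/3.35 = 0.774 km.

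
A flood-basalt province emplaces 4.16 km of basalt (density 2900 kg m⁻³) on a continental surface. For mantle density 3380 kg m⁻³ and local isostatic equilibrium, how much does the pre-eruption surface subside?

Subaerial loading: s = t ρ_load / ρ_m.
s = 4.16 km × 2900/3380 = 3.57 km.

3.57 km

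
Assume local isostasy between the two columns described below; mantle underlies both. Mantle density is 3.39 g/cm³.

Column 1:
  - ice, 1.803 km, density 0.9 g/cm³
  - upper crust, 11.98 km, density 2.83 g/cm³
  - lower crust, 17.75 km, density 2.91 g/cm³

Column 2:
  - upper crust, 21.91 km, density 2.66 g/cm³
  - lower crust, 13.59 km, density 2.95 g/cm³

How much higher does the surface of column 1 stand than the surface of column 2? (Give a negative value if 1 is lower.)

For any compensation level in the mantle, the mantle terms cancel and isostasy reduces to e = (Σt_1 − Σt_2) − (Σ(ρt)_1 − Σ(ρt)_2) / ρ_m.
Σt_1 = 31.533 km; Σt_2 = 35.5 km; Σ(ρt)_1 = 87.1786; Σ(ρt)_2 = 98.3711 (in km·g/cm³).
e = (31.533 − 35.5) − (87.1786 − 98.3711) / 3.39 = −0.665 km.

−0.665 km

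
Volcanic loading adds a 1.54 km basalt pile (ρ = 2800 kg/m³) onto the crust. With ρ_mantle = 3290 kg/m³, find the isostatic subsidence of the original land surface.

1.31 km

Subaerial loading: s = t ρ_load / ρ_m.
s = 1.54 km × 2800/3290 = 1.31 km.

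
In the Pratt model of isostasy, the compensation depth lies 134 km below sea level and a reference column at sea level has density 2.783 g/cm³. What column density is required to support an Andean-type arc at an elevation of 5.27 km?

Pratt balance: ρ_ref D = ρ (D + h).
ρ = ρ_ref D/(D + h) = 2.783 × 134 km/(134 km + 5.27 km) = 2.68 g/cm³.

2.68 g/cm³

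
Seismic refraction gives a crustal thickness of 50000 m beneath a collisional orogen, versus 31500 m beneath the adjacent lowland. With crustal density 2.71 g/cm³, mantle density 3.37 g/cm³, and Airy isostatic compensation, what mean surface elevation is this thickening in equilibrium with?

3620 m

Excess crust Δ = 50000 m − 31500 m = 18500 m, split between elevation h and root r with h + r = Δ.
Airy balance ρ_c h = (ρ_m − ρ_c) r gives r = h ρ_c/(ρ_m − ρ_c), so h (1 + ρ_c/(ρ_m − ρ_c)) = Δ, i.e. h = Δ (ρ_m − ρ_c)/ρ_m.
h = 18500 m × 0.66/3.37 = 3620 m.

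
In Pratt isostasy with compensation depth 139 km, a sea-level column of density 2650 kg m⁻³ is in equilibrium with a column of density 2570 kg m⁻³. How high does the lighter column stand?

ρ_ref D = ρ (D + h) → h = D (ρ_ref − ρ)/ρ.
h = 139 km × (2650 − 2570)/2570 = 4.33 km.

4.33 km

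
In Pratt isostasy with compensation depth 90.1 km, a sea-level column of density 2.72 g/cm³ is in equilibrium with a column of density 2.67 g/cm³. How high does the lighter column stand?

ρ_ref D = ρ (D + h) → h = D (ρ_ref − ρ)/ρ.
h = 90.1 km × (2.72 − 2.67)/2.67 = 1.69 km.

1.69 km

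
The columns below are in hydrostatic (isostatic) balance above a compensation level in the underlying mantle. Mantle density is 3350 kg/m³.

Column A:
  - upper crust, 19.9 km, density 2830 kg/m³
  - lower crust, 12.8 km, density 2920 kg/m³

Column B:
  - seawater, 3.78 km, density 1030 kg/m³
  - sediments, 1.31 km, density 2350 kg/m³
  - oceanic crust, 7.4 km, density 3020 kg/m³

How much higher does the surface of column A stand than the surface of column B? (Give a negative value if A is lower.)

0.994 km

For any compensation level in the mantle, the mantle terms cancel and isostasy reduces to e = (Σt_A − Σt_B) − (Σ(ρt)_A − Σ(ρt)_B) / ρ_m.
Σt_A = 32.7 km; Σt_B = 12.49 km; Σ(ρt)_A = 93693; Σ(ρt)_B = 29319.9 (in km·kg/m³).
e = (32.7 − 12.49) − (93693 − 29319.9) / 3350 = 0.994 km.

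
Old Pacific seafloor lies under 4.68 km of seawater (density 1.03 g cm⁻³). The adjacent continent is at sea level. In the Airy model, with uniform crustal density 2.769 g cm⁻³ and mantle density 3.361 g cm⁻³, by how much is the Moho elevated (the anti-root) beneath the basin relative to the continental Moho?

Isostatic balance requires: replacing crust with seawater at the top is compensated by replacing crust with mantle at the base: d (ρ_c − ρ_w) = a (ρ_m − ρ_c).
a = d (ρ_c − ρ_w)/(ρ_m − ρ_c) = 4.68 km × 1.739/0.592 = 13.7 km.

13.7 km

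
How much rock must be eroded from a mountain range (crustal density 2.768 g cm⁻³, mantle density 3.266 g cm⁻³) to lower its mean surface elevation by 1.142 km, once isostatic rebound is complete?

Net drop Δ = e − u = e − e ρ_c/ρ_m = e (ρ_m − ρ_c)/ρ_m.
e = Δ ρ_m/(ρ_m − ρ_c) = 1.142 km × 3.266/0.498 = 7.49 km.

7.49 km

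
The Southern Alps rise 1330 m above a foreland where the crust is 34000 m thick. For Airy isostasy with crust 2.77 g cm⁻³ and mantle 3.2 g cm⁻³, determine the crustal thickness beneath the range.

43900 m

Root depth r = h ρ_c / (ρ_m − ρ_c) = 1330 m × 2.77 / 0.43 = 8568 m.
Total thickness = T + h + r = 34000 m + 1330 m + 8568 m = 43900 m.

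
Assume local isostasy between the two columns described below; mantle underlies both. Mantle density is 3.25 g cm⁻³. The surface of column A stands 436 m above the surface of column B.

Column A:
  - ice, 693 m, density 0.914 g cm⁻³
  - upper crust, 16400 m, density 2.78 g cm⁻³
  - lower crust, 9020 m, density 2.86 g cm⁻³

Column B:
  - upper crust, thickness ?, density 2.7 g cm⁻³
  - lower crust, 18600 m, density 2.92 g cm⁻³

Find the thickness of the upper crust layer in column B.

Take the compensation level at the base of the deeper column (depth z_c below the surface of column A) and equate Σ ρ_i t_i down to z_c; mantle fills any gap and the z_c terms cancel.
Column A: 693×0.914 + 16400×2.78 + 9020×2.86 + (z_c − 26113)×3.25
Column B: 436×0 + x×2.7 + 18600×2.92 + (z_c − 436 − 18600 − x)×3.25
The z_c×3.25 term appears on both sides and cancels. Collect the known terms of each column as K = Σ(ρt)_known − 3.25 × (depth of known layers): K_A = 72022.602 − 3.25×26113 = −12844.648; K_B = 54312 − 3.25×(436 + 18600) = −7555.
Balance: K_A = K_B − x×(3.25 − 2.7), so x = (K_B − K_A)/(3.25 − 2.7) = 5289.65/0.55 = 9620 m.

9620 m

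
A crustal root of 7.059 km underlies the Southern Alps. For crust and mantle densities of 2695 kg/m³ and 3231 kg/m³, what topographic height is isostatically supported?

For local isostatic compensation: ρ_c h = (ρ_m − ρ_c) r.
h = r (ρ_m − ρ_c) / ρ_c = 7.059 km × (3231 − 2695) / 2695 = 1.4 km.

1.4 km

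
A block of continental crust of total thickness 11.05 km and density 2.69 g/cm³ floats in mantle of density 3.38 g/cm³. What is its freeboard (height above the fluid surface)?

2.26 km

Floating equilibrium: submerged depth d = t ρ_obj/ρ_fluid = 11.05 km × 2.69/3.38 = 8.794 km.
Freeboard = t − d = 11.05 km − 8.794 km = 2.26 km.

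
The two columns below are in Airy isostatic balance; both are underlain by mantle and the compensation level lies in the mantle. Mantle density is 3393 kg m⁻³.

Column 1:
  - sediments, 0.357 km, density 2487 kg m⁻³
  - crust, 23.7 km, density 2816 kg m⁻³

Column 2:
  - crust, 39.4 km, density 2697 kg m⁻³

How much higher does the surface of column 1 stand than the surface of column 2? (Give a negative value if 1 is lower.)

−3.96 km

For any compensation level in the mantle, the mantle terms cancel and isostasy reduces to e = (Σt_1 − Σt_2) − (Σ(ρt)_1 − Σ(ρt)_2) / ρ_m.
Σt_1 = 24.057 km; Σt_2 = 39.4 km; Σ(ρt)_1 = 67627.059; Σ(ρt)_2 = 106261.8 (in km·kg m⁻³).
e = (24.057 − 39.4) − (67627.059 − 106261.8) / 3393 = −3.96 km.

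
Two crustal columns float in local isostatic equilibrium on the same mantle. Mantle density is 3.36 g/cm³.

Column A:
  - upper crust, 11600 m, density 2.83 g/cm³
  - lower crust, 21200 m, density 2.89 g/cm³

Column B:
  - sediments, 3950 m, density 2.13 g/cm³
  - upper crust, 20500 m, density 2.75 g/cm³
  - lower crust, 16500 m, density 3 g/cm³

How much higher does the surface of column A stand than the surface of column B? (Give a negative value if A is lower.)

For any compensation level in the mantle, the mantle terms cancel and isostasy reduces to e = (Σt_A − Σt_B) − (Σ(ρt)_A − Σ(ρt)_B) / ρ_m.
Σt_A = 32800 m; Σt_B = 40950 m; Σ(ρt)_A = 94096; Σ(ρt)_B = 114288.5 (in m·g/cm³).
e = (32800 − 40950) − (94096 − 114288.5) / 3.36 = −2140 m.

−2140 m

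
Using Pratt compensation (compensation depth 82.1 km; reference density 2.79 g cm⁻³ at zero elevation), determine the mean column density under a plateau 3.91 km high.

Pratt balance: ρ_ref D = ρ (D + h).
ρ = ρ_ref D/(D + h) = 2.79 × 82.1 km/(82.1 km + 3.91 km) = 2.66 g cm⁻³.

2.66 g cm⁻³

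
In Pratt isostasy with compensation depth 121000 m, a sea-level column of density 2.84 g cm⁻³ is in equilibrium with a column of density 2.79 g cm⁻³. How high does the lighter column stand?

2170 m

ρ_ref D = ρ (D + h) → h = D (ρ_ref − ρ)/ρ.
h = 121000 m × (2.84 − 2.79)/2.79 = 2170 m.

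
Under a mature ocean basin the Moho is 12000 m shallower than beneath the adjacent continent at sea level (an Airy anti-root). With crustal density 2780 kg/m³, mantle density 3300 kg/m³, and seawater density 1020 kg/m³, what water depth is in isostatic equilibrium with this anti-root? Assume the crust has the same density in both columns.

3550 m

Replacing a thickness d of crust by seawater at the top must be balanced by replacing crust with mantle at the base: d (ρ_c − ρ_w) = a (ρ_m − ρ_c).
d = a (ρ_m − ρ_c)/(ρ_c − ρ_w) = 12000 m × 520/1760 = 3550 m.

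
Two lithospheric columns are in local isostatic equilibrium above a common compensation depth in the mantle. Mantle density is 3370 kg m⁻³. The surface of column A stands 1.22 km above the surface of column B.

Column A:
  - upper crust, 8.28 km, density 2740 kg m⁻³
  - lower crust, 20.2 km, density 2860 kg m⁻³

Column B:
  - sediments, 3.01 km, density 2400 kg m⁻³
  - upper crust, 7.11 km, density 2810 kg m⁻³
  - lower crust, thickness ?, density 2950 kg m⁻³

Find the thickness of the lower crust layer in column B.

Take the compensation level at the base of the deeper column (depth z_c below the surface of column A) and equate Σ ρ_i t_i down to z_c; mantle fills any gap and the z_c terms cancel.
Column A: 8.28×2740 + 20.2×2860 + (z_c − 28.48)×3370
Column B: 1.22×0 + 3.01×2400 + 7.11×2810 + x×2950 + (z_c − 1.22 − 10.12 − x)×3370
The z_c×3370 term appears on both sides and cancels. Collect the known terms of each column as K = Σ(ρt)_known − 3370 × (depth of known layers): K_A = 80459.2 − 3370×28.48 = −15518.4; K_B = 27203.1 − 3370×(1.22 + 10.12) = −11012.7.
Balance: K_A = K_B − x×(3370 − 2950), so x = (K_B − K_A)/(3370 − 2950) = 4505.7/420 = 10.7 km.

10.7 km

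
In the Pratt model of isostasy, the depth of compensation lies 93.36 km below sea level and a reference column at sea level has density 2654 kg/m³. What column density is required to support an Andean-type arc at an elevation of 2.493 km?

Pratt balance: ρ_ref D = ρ (D + h).
ρ = ρ_ref D/(D + h) = 2654 × 93.36 km/(93.36 km + 2.493 km) = 2580 kg/m³.

2580 kg/m³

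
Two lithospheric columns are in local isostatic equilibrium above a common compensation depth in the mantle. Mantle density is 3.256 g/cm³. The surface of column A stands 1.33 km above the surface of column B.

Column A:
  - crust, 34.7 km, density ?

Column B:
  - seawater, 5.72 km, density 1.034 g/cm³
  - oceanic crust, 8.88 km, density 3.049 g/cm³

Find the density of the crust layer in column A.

2.71 g/cm³

Take the compensation level at the base of the deeper column (depth z_c below the surface of column A) and equate Σ ρ_i t_i down to z_c; mantle fills any gap and the z_c terms cancel.
Column A: 34.7×ρ + (z_c − 34.7)×3.256
Column B: 1.33×0 + 5.72×1.034 + 8.88×3.049 + (z_c − 1.33 − 14.6)×3.256
The z_c×3.256 term appears on both sides and cancels. Collect the known terms of each column as K = Σ(ρt)_known − 3.256 × (depth of known layers): K_A = 0 − 3.256×34.7 = −112.9832; K_B = 32.9896 − 3.256×(1.33 + 14.6) = −18.87848.
Balance: K_A + 34.7×ρ = K_B, so ρ = (K_B − K_A)/34.7 = 94.1047/34.7 = 2.71 g/cm³.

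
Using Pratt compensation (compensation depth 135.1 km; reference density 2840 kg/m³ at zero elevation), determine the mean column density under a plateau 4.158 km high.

Pratt balance: ρ_ref D = ρ (D + h).
ρ = ρ_ref D/(D + h) = 2840 × 135.1 km/(135.1 km + 4.158 km) = 2760 kg/m³.

2760 kg/m³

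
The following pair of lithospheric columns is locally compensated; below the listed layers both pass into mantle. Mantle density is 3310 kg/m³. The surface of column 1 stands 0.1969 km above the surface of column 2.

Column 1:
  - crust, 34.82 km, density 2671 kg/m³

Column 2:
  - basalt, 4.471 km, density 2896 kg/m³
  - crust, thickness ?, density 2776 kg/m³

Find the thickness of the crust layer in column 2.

37 km

Take the compensation level at the base of the deeper column (depth z_c below the surface of column 1) and equate Σ ρ_i t_i down to z_c; mantle fills any gap and the z_c terms cancel.
Column 1: 34.82×2671 + (z_c − 34.82)×3310
Column 2: 0.1969×0 + 4.471×2896 + x×2776 + (z_c − 0.1969 − 4.471 − x)×3310
The z_c×3310 term appears on both sides and cancels. Collect the known terms of each column as K = Σ(ρt)_known − 3310 × (depth of known layers): K_1 = 93004.22 − 3310×34.82 = −22249.98; K_2 = 12948.016 − 3310×(0.1969 + 4.471) = −2502.733.
Balance: K_1 = K_2 − x×(3310 − 2776), so x = (K_2 − K_1)/(3310 − 2776) = 19747.2/534 = 37 km.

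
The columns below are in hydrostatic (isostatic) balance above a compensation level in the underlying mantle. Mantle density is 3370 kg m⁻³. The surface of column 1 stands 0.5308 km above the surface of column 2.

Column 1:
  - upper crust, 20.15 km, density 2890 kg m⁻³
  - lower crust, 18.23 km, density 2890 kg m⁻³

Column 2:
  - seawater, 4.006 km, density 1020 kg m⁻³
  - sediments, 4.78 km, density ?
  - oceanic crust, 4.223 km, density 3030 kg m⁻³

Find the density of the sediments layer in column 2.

Take the compensation level at the base of the deeper column (depth z_c below the surface of column 1) and equate Σ ρ_i t_i down to z_c; mantle fills any gap and the z_c terms cancel.
Column 1: 20.15×2890 + 18.23×2890 + (z_c − 38.38)×3370
Column 2: 0.5308×0 + 4.006×1020 + 4.78×ρ + 4.223×3030 + (z_c − 0.5308 − 13.009)×3370
The z_c×3370 term appears on both sides and cancels. Collect the known terms of each column as K = Σ(ρt)_known − 3370 × (depth of known layers): K_1 = 110918.2 − 3370×38.38 = −18422.4; K_2 = 16881.81 − 3370×(0.5308 + 13.009) = −28747.316.
Balance: K_1 = K_2 + 4.78×ρ, so ρ = (K_1 − K_2)/4.78 = 10324.9/4.78 = 2160 kg m⁻³.

2160 kg m⁻³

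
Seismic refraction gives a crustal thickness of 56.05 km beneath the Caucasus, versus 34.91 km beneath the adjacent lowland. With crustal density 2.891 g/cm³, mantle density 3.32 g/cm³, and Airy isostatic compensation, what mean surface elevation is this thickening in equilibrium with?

Excess crust Δ = 56.05 km − 34.91 km = 21.14 km, split between elevation h and root r with h + r = Δ.
Airy balance ρ_c h = (ρ_m − ρ_c) r gives r = h ρ_c/(ρ_m − ρ_c), so h (1 + ρ_c/(ρ_m − ρ_c)) = Δ, i.e. h = Δ (ρ_m − ρ_c)/ρ_m.
h = 21.14 km × 0.429/3.32 = 2.73 km.

2.73 km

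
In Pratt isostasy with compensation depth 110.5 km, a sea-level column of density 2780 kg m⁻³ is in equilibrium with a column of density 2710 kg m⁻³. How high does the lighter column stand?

2.85 km

ρ_ref D = ρ (D + h) → h = D (ρ_ref − ρ)/ρ.
h = 110.5 km × (2780 − 2710)/2710 = 2.85 km.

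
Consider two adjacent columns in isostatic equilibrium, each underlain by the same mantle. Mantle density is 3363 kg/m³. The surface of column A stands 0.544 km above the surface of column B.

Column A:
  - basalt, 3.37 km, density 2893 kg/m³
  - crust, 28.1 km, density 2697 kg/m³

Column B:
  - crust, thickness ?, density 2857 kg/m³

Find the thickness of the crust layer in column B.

36.5 km

Take the compensation level at the base of the deeper column (depth z_c below the surface of column A) and equate Σ ρ_i t_i down to z_c; mantle fills any gap and the z_c terms cancel.
Column A: 3.37×2893 + 28.1×2697 + (z_c − 31.47)×3363
Column B: 0.544×0 + x×2857 + (z_c − 0.544 − 0 − x)×3363
The z_c×3363 term appears on both sides and cancels. Collect the known terms of each column as K = Σ(ρt)_known − 3363 × (depth of known layers): K_A = 85535.11 − 3363×31.47 = −20298.5; K_B = 0 − 3363×(0.544 + 0) = −1829.472.
Balance: K_A = K_B − x×(3363 − 2857), so x = (K_B − K_A)/(3363 − 2857) = 18469/506 = 36.5 km.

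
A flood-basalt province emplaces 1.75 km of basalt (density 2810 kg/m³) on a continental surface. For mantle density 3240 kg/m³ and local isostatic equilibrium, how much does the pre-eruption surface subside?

Subaerial loading: s = t ρ_load / ρ_m.
s = 1.75 km × 2810/3240 = 1.52 km.

1.52 km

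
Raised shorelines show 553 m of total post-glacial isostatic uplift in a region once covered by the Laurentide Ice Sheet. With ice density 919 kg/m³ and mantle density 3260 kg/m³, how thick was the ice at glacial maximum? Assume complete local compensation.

1960 m

u = t ρ_ice/ρ_m → t = u ρ_m/ρ_ice = 553 m × 3260/919 = 1960 m.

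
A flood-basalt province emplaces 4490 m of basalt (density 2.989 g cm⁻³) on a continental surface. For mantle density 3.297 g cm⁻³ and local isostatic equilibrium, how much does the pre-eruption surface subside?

Subaerial loading: s = t ρ_load / ρ_m.
s = 4490 m × 2.989/3.297 = 4070 m.

4070 m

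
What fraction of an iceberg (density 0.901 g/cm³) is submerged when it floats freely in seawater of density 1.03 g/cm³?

87.5%

Submerged fraction = ρ_obj/ρ_fluid = 0.901/1.03 = 87.5%.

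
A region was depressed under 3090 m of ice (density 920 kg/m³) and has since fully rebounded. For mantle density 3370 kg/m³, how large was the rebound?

Removing the load lets mantle flow back in; uplift u satisfies ρ_ice t = ρ_m u.
u = t ρ_ice/ρ_m = 3090 m × 920/3370 = 844 m.

844 m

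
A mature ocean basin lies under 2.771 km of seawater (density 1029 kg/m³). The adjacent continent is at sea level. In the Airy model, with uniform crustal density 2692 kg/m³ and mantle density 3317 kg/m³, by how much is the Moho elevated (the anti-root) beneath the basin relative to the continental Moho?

7.37 km

By Archimedes' principle applied to the lithosphere: replacing crust with seawater at the top is compensated by replacing crust with mantle at the base: d (ρ_c − ρ_w) = a (ρ_m − ρ_c).
a = d (ρ_c − ρ_w)/(ρ_m − ρ_c) = 2.771 km × 1663/625 = 7.37 km.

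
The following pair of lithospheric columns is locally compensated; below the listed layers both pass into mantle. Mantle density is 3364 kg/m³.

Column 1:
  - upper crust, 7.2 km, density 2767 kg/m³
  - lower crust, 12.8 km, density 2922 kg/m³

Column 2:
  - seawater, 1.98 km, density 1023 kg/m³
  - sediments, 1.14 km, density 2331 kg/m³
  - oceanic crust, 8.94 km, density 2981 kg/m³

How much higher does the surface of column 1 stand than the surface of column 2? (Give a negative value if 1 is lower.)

0.214 km

For any compensation level in the mantle, the mantle terms cancel and isostasy reduces to e = (Σt_1 − Σt_2) − (Σ(ρt)_1 − Σ(ρt)_2) / ρ_m.
Σt_1 = 20 km; Σt_2 = 12.06 km; Σ(ρt)_1 = 57324; Σ(ρt)_2 = 31333.02 (in km·kg/m³).
e = (20 − 12.06) − (57324 − 31333.02) / 3364 = 0.214 km.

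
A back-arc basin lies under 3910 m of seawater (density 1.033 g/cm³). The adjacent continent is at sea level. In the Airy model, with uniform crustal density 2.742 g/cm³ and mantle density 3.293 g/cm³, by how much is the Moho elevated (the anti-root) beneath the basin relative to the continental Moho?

Equating mass per unit area of the two columns: replacing crust with seawater at the top is compensated by replacing crust with mantle at the base: d (ρ_c − ρ_w) = a (ρ_m − ρ_c).
a = d (ρ_c − ρ_w)/(ρ_m − ρ_c) = 3910 m × 1.709/0.551 = 12100 m.

12100 m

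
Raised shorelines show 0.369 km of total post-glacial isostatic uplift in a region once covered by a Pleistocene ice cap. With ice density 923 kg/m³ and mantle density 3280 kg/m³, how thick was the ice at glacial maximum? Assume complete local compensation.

u = t ρ_ice/ρ_m → t = u ρ_m/ρ_ice = 0.369 km × 3280/923 = 1.31 km.

1.31 km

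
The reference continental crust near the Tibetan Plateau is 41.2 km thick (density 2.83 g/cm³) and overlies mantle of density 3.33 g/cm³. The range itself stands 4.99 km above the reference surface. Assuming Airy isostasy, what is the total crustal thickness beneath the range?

Root depth r = h ρ_c / (ρ_m − ρ_c) = 4.99 km × 2.83 / 0.5 = 28.24 km.
Total thickness = T + h + r = 41.2 km + 4.99 km + 28.24 km = 74.4 km.

74.4 km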